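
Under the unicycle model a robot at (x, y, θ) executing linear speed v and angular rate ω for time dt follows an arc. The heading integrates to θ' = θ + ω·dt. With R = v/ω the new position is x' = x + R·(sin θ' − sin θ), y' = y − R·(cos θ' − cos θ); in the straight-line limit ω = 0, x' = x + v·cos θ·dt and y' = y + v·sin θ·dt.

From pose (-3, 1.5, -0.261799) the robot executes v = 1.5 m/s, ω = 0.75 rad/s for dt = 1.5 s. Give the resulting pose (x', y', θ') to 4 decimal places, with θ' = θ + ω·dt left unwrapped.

θ' = -0.2618 + 0.75·1.5 = 0.8632
R = v/ω = 1.5/0.75 = 2.0000
x' = -3 + 2.0000·(sin 0.8632 − sin -0.2618) = -0.9625
y' = 1.5 − 2.0000·(cos 0.8632 − cos -0.2618) = 2.1318

(-0.9625, 2.1318, 0.8632)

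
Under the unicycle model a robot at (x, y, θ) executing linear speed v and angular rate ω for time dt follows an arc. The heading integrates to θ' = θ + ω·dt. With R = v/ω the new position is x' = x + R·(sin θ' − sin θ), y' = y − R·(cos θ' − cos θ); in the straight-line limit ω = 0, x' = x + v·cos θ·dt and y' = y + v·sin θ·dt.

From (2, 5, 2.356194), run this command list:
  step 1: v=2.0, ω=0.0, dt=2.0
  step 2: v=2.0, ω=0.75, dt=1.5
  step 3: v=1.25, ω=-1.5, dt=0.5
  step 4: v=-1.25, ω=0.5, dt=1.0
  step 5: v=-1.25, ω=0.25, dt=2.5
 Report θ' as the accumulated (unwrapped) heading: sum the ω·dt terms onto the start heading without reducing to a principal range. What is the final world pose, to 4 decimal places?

(-0.1621, 9.4844, 3.8562)

step 1: θ'=2.3562 (straight) → pose (-0.8284, 7.8284, 2.3562)
step 2: θ'=3.4812 (R=2.6667) → pose (-3.6023, 8.4572, 3.4812)
step 3: θ'=2.7312 (R=-0.8333) → pose (-4.2124, 8.4788, 2.7312)
step 4: θ'=3.2312 (R=-2.5000) → pose (-2.9913, 8.2812, 3.2312)
step 5: θ'=3.8562 (R=-5.0000) → pose (-0.1621, 9.4844, 3.8562)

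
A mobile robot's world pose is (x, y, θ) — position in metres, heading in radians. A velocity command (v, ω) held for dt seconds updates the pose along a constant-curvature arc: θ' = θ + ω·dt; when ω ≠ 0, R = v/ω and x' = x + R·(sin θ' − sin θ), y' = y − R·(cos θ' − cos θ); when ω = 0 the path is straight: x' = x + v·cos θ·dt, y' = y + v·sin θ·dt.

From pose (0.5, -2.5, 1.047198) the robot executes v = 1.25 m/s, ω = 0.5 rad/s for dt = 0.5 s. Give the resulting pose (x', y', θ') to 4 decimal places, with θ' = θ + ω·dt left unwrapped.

(0.7419, -1.9255, 1.2972)

θ' = 1.0472 + 0.5·0.5 = 1.2972
R = v/ω = 1.25/0.5 = 2.5000
x' = 0.5 + 2.5000·(sin 1.2972 − sin 1.0472) = 0.7419
y' = -2.5 − 2.5000·(cos 1.2972 − cos 1.0472) = -1.9255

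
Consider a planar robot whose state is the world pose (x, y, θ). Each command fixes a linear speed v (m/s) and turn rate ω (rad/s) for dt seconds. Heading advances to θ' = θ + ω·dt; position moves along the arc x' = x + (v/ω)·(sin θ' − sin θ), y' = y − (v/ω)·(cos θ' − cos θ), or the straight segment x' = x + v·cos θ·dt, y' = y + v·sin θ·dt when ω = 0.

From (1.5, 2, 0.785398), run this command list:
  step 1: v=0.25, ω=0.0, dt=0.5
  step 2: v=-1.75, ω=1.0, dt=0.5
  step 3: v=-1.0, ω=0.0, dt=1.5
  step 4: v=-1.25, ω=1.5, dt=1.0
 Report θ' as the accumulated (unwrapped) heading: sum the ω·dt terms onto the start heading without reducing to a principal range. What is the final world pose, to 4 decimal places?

step 1: θ'=0.7854 (straight) → pose (1.5884, 2.0884, 0.7854)
step 2: θ'=1.2854 (R=-1.7500) → pose (1.1466, 1.3436, 1.2854)
step 3: θ'=1.2854 (straight) → pose (0.7243, -0.0957, 1.2854)
step 4: θ'=2.7854 (R=-0.8333) → pose (1.2333, -1.1113, 2.7854)

(1.2333, -1.1113, 2.7854)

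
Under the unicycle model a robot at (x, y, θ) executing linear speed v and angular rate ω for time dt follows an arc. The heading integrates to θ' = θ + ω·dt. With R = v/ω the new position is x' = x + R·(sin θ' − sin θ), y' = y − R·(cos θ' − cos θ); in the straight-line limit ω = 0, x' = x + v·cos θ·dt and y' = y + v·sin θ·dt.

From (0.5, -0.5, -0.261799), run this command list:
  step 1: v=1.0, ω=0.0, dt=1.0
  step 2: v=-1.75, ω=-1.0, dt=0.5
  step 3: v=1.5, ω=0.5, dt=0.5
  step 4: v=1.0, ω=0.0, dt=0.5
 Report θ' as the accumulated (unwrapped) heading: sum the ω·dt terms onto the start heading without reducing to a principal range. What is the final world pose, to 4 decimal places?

step 1: θ'=-0.2618 (straight) → pose (1.4659, -0.7588, -0.2618)
step 2: θ'=-0.7618 (R=1.7500) → pose (0.7110, -0.3347, -0.7618)
step 3: θ'=-0.5118 (R=3.0000) → pose (1.3124, -0.7795, -0.5118)
step 4: θ'=-0.5118 (straight) → pose (1.7483, -1.0244, -0.5118)

(1.7483, -1.0244, -0.5118)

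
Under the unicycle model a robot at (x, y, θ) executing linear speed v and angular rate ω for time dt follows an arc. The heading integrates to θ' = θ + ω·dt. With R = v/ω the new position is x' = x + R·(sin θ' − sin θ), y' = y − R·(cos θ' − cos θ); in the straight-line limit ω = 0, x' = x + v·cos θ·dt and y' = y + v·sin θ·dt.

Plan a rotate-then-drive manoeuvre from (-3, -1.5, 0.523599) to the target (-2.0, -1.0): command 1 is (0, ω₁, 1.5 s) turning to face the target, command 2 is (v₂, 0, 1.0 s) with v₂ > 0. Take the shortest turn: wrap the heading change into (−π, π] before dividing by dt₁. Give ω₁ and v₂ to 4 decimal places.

heading to target = atan2(-1−-1.5, -2−-3) = 0.4636
Δθ = wrap(0.4636 − 0.5236) = -0.0600; ω₁ = Δθ/dt₁ = -0.0400
distance = √((-2−-3)² + (-1−-1.5)²) = 1.1180; v₂ = distance/dt₂ = 1.1180

ω₁ = -0.0400, v₂ = 1.1180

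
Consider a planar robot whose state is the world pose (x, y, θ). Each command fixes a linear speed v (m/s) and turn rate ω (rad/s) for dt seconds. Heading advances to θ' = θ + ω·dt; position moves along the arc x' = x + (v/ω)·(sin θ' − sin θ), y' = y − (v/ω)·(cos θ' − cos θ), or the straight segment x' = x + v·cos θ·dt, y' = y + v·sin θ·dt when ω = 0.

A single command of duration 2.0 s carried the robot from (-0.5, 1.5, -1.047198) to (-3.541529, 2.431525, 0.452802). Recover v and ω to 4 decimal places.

v = -1.7500, ω = 0.7500

Δθ = 0.452802 − -1.047198 = 1.500000
ω = Δθ/dt = 1.500000/2.0 = 0.7500
R = Δx/(sin θ' − sin θ) = -2.3333
v = R·ω = -2.3333·0.7500 = -1.7500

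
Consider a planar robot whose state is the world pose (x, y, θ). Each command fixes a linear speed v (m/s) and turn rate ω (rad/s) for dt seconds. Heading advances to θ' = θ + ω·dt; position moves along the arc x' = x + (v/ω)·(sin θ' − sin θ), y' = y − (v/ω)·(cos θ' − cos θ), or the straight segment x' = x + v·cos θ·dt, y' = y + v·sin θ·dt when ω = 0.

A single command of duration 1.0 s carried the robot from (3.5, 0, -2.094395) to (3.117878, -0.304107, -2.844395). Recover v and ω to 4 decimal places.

v = 0.5000, ω = -0.7500

Δθ = -2.844395 − -2.094395 = -0.750000
ω = Δθ/dt = -0.750000/1.0 = -0.7500
R = Δx/(sin θ' − sin θ) = -0.6667
v = R·ω = -0.6667·-0.7500 = 0.5000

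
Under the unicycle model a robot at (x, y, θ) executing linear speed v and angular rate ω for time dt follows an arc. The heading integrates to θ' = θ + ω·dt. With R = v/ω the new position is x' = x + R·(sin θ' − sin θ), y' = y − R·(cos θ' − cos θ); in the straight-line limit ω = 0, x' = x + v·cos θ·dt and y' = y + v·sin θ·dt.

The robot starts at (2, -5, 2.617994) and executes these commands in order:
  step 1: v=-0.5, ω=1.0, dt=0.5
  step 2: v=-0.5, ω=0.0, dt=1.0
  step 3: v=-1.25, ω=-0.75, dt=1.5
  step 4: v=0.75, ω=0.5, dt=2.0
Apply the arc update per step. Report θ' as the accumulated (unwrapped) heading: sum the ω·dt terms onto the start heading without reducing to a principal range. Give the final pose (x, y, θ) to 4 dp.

(3.0728, -5.1931, 2.9930)

step 1: θ'=3.1180 (R=-0.5000) → pose (2.2382, -5.0668, 3.1180)
step 2: θ'=3.1180 (straight) → pose (2.7381, -5.0786, 3.1180)
step 3: θ'=1.9930 (R=1.6667) → pose (4.2191, -6.0619, 1.9930)
step 4: θ'=2.9930 (R=1.5000) → pose (3.0728, -5.1931, 2.9930)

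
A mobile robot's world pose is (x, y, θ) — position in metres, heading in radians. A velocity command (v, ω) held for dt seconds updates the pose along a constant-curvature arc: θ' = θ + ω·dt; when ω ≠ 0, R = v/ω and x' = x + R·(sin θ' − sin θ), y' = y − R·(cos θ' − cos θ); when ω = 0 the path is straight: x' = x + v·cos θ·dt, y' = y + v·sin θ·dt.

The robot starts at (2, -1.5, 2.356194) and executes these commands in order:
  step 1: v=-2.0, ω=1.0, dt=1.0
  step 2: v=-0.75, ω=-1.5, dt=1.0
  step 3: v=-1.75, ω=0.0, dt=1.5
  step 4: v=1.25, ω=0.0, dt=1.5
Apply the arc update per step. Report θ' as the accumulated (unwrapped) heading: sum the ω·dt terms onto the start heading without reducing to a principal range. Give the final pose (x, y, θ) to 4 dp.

(4.6375, -3.1073, 1.8562)

step 1: θ'=3.3562 (R=-2.0000) → pose (3.8401, -2.0399, 3.3562)
step 2: θ'=1.8562 (R=0.5000) → pose (4.4264, -2.3877, 1.8562)
step 3: θ'=1.8562 (straight) → pose (5.1654, -4.9065, 1.8562)
step 4: θ'=1.8562 (straight) → pose (4.6375, -3.1073, 1.8562)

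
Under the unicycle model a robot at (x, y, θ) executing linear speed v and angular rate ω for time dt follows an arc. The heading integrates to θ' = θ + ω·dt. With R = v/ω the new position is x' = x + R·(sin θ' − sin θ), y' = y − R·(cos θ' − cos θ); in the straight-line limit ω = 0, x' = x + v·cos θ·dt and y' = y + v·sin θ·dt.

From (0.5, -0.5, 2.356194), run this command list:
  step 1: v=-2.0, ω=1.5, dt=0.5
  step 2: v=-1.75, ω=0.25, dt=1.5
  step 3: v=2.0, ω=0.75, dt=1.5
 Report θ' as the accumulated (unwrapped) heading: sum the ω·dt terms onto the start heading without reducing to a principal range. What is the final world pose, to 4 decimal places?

(2.2118, -2.7260, 4.6062)

step 1: θ'=3.1062 (R=-1.3333) → pose (1.3956, -0.8897, 3.1062)
step 2: θ'=3.4812 (R=-7.0000) → pose (3.9751, -0.4943, 3.4812)
step 3: θ'=4.6062 (R=2.6667) → pose (2.2118, -2.7260, 4.6062)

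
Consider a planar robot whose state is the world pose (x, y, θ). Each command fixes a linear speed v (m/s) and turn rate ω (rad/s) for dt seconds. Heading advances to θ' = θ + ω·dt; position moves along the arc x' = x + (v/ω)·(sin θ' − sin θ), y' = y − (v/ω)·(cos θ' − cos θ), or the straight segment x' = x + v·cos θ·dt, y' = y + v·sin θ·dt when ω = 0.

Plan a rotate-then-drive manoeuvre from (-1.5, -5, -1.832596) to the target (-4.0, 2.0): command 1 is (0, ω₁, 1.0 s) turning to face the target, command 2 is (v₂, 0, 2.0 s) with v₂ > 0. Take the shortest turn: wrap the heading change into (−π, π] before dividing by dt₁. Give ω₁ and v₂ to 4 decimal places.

heading to target = atan2(2−-5, -4−-1.5) = 1.9138
Δθ = wrap(1.9138 − -1.8326) = -2.5368; ω₁ = Δθ/dt₁ = -2.5368
distance = √((-4−-1.5)² + (2−-5)²) = 7.4330; v₂ = distance/dt₂ = 3.7165

ω₁ = -2.5368, v₂ = 3.7165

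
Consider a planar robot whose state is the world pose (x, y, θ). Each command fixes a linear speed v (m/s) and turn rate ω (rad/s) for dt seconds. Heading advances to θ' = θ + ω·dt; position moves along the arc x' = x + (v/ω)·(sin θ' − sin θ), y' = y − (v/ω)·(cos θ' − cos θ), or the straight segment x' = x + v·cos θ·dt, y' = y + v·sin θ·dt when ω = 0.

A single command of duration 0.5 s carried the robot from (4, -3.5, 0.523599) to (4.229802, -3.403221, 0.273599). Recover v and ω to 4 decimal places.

Δθ = 0.273599 − 0.523599 = -0.250000
ω = Δθ/dt = -0.250000/0.5 = -0.5000
R = Δx/(sin θ' − sin θ) = -1.0000
v = R·ω = -1.0000·-0.5000 = 0.5000

v = 0.5000, ω = -0.5000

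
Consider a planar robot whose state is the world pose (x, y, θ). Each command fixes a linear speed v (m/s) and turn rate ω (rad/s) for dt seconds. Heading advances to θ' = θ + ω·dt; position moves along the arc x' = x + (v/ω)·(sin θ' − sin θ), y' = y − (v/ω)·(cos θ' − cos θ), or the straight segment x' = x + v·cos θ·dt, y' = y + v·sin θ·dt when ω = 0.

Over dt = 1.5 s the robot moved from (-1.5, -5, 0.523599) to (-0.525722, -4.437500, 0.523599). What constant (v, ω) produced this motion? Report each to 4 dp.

v = 0.7500, ω = 0.0000

Δθ = 0.523599 − 0.523599 = 0.000000
ω = Δθ/dt = 0.000000/1.5 = 0.0000
ω = 0 → v = (Δx·cos θ + Δy·sin θ)/dt = 0.7500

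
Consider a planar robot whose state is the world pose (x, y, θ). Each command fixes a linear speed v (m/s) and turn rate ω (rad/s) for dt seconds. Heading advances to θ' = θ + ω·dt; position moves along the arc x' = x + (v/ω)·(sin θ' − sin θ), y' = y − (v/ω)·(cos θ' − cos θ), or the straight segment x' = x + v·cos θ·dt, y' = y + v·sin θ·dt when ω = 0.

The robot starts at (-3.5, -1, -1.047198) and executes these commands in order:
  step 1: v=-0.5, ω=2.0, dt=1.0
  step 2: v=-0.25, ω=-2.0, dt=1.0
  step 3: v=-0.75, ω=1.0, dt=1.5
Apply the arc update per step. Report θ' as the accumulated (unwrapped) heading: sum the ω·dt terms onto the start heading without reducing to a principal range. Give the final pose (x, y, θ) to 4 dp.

step 1: θ'=0.9528 (R=-0.2500) → pose (-3.9203, -0.9801, 0.9528)
step 2: θ'=-1.0472 (R=0.1250) → pose (-4.1304, -0.9702, -1.0472)
step 3: θ'=0.4528 (R=-0.7500) → pose (-5.1080, -0.6708, 0.4528)

(-5.1080, -0.6708, 0.4528)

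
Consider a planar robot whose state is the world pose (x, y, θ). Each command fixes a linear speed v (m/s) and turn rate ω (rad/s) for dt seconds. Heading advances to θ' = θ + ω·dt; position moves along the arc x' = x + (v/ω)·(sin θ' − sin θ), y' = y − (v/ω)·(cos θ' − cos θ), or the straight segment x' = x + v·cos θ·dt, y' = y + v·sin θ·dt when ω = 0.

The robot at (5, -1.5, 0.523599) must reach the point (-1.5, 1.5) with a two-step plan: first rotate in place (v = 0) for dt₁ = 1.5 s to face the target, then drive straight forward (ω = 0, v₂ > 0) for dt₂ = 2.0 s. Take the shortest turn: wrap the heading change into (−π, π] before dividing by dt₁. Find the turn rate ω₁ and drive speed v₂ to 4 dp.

heading to target = atan2(1.5−-1.5, -1.5−5) = 2.7092
Δθ = wrap(2.7092 − 0.5236) = 2.1856; ω₁ = Δθ/dt₁ = 1.4571
distance = √((-1.5−5)² + (1.5−-1.5)²) = 7.1589; v₂ = distance/dt₂ = 3.5795

ω₁ = 1.4571, v₂ = 3.5795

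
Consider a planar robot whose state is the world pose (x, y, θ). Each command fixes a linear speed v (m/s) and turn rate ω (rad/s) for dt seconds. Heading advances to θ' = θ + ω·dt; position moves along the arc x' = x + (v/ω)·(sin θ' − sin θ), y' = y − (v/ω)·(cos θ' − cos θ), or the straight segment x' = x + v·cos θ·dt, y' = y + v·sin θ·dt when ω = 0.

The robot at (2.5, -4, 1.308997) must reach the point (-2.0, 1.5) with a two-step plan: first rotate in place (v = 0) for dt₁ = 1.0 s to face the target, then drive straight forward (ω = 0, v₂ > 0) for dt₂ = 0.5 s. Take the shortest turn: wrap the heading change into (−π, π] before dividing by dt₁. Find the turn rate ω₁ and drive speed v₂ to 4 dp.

heading to target = atan2(1.5−-4, -2−2.5) = 2.2565
Δθ = wrap(2.2565 − 1.3090) = 0.9475; ω₁ = Δθ/dt₁ = 0.9475
distance = √((-2−2.5)² + (1.5−-4)²) = 7.1063; v₂ = distance/dt₂ = 14.2127

ω₁ = 0.9475, v₂ = 14.2127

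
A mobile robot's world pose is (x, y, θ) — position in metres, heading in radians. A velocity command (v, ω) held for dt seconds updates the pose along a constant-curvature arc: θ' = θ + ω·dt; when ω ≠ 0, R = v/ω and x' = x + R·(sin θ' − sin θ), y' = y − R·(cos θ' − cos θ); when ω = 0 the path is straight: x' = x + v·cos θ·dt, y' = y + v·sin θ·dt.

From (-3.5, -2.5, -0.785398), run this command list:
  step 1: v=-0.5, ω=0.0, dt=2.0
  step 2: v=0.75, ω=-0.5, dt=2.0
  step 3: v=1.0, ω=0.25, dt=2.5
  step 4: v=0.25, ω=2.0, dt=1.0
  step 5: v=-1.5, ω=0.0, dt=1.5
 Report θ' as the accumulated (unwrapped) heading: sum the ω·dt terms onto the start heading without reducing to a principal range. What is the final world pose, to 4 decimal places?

step 1: θ'=-0.7854 (straight) → pose (-4.2071, -1.7929, -0.7854)
step 2: θ'=-1.7854 (R=-1.5000) → pose (-3.8022, -3.1730, -1.7854)
step 3: θ'=-1.1604 (R=4.0000) → pose (-3.5618, -5.6207, -1.1604)
step 4: θ'=0.8396 (R=0.1250) → pose (-3.3541, -5.6543, 0.8396)
step 5: θ'=0.8396 (straight) → pose (-4.8566, -7.3292, 0.8396)

(-4.8566, -7.3292, 0.8396)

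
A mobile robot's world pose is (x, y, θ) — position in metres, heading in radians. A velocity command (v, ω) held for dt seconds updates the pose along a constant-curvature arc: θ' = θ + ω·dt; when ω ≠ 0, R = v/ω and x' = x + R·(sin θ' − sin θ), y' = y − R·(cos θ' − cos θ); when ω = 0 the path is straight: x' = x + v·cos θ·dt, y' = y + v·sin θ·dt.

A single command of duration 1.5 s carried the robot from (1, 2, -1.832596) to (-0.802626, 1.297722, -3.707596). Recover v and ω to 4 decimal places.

v = 1.5000, ω = -1.2500

Δθ = -3.707596 − -1.832596 = -1.875000
ω = Δθ/dt = -1.875000/1.5 = -1.2500
R = Δx/(sin θ' − sin θ) = -1.2000
v = R·ω = -1.2000·-1.2500 = 1.5000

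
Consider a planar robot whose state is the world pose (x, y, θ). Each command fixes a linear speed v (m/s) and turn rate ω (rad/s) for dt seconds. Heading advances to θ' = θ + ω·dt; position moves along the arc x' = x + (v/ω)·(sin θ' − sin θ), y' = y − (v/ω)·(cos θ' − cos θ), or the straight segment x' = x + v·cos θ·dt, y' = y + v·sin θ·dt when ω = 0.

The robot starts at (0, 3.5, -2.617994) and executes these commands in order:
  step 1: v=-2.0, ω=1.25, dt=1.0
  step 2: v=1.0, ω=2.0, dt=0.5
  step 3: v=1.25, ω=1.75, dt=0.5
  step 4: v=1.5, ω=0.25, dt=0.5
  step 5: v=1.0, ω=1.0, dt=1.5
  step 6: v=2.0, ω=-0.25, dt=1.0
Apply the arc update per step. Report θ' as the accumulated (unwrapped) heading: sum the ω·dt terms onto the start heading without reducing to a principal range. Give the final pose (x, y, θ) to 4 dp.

(1.7251, 8.4353, 1.8820)

step 1: θ'=-1.3680 (R=-1.6000) → pose (0.7672, 5.2079, -1.3680)
step 2: θ'=-0.3680 (R=0.5000) → pose (1.0771, 4.8421, -0.3680)
step 3: θ'=0.5070 (R=0.7143) → pose (1.6809, 4.8841, 0.5070)
step 4: θ'=0.6320 (R=6.0000) → pose (2.3121, 5.2883, 0.6320)
step 5: θ'=2.1320 (R=1.0000) → pose (2.5679, 6.6273, 2.1320)
step 6: θ'=1.8820 (R=-8.0000) → pose (1.7251, 8.4353, 1.8820)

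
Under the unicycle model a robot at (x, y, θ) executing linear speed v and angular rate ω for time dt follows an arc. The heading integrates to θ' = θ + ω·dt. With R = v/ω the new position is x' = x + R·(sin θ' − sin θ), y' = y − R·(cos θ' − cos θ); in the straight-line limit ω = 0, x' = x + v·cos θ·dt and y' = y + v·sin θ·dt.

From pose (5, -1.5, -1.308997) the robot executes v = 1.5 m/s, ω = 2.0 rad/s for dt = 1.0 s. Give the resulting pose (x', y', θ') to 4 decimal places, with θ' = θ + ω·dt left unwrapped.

(6.2024, -1.8838, 0.6910)

θ' = -1.3090 + 2.0·1.0 = 0.6910
R = v/ω = 1.5/2.0 = 0.7500
x' = 5 + 0.7500·(sin 0.6910 − sin -1.3090) = 6.2024
y' = -1.5 − 0.7500·(cos 0.6910 − cos -1.3090) = -1.8838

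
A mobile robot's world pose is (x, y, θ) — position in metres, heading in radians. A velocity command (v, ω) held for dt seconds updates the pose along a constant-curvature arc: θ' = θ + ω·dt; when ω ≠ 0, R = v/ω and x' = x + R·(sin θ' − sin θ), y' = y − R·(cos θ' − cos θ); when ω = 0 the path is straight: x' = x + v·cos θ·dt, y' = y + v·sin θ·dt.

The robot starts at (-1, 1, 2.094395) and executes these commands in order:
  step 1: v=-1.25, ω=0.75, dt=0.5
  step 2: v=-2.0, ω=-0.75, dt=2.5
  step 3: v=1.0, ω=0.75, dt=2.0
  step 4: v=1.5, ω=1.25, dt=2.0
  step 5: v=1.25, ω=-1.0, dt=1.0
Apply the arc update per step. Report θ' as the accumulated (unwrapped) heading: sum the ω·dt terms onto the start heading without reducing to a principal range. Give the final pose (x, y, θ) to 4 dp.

(-3.2790, -3.4309, 3.5944)

step 1: θ'=2.4694 (R=-1.6667) → pose (-0.5945, 0.5292, 2.4694)
step 2: θ'=0.5944 (R=2.6667) → pose (-0.7617, -3.7666, 0.5944)
step 3: θ'=2.0944 (R=1.3333) → pose (-0.3536, -1.9953, 2.0944)
step 4: θ'=4.5944 (R=1.2000) → pose (-2.5845, -2.4540, 4.5944)
step 5: θ'=3.5944 (R=-1.2500) → pose (-3.2790, -3.4309, 3.5944)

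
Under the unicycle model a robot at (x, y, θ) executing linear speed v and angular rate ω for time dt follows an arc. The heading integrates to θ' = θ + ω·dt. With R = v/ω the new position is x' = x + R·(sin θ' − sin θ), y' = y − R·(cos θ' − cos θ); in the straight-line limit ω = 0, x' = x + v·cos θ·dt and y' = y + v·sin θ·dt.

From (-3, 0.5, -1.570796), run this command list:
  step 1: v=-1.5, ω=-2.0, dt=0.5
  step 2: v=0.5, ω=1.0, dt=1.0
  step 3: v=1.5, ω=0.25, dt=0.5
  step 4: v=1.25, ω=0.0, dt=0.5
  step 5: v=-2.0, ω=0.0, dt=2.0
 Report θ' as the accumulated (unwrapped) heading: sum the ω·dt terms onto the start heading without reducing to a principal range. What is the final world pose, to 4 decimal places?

(-3.2590, 3.3110, -1.4458)

step 1: θ'=-2.5708 (R=0.7500) → pose (-2.6552, 1.1311, -2.5708)
step 2: θ'=-1.5708 (R=0.5000) → pose (-2.8851, 0.7104, -1.5708)
step 3: θ'=-1.4458 (R=6.0000) → pose (-2.8383, -0.0377, -1.4458)
step 4: θ'=-1.4458 (straight) → pose (-2.7603, -0.6578, -1.4458)
step 5: θ'=-1.4458 (straight) → pose (-3.2590, 3.3110, -1.4458)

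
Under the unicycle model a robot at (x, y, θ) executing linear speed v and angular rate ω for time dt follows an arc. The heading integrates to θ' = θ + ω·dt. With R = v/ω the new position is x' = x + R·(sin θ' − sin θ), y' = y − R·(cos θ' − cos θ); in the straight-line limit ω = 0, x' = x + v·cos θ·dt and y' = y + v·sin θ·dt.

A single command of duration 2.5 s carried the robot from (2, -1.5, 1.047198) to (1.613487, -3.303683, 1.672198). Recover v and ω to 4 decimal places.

v = -0.7500, ω = 0.2500

Δθ = 1.672198 − 1.047198 = 0.625000
ω = Δθ/dt = 0.625000/2.5 = 0.2500
R = −Δy/(cos θ' − cos θ) = -3.0000
v = R·ω = -3.0000·0.2500 = -0.7500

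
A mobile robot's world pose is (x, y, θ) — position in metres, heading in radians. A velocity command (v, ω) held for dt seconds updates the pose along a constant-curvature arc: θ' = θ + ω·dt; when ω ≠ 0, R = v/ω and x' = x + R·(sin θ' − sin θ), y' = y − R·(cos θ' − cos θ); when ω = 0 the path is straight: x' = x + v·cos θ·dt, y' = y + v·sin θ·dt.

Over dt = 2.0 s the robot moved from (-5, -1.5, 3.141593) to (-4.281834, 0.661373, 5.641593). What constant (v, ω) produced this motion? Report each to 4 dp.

Δθ = 5.641593 − 3.141593 = 2.500000
ω = Δθ/dt = 2.500000/2.0 = 1.2500
R = −Δy/(cos θ' − cos θ) = -1.2000
v = R·ω = -1.2000·1.2500 = -1.5000

v = -1.5000, ω = 1.2500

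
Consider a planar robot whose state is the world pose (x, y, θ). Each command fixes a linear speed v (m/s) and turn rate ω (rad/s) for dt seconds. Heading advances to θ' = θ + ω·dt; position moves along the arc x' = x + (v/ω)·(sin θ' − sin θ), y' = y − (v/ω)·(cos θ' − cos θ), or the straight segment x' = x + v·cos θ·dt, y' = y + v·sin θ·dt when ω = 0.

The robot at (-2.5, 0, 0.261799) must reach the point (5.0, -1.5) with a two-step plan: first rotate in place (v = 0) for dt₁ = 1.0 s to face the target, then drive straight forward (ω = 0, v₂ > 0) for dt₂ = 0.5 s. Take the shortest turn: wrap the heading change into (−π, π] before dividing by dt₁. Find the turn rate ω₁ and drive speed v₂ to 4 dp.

heading to target = atan2(-1.5−0, 5−-2.5) = -0.1974
Δθ = wrap(-0.1974 − 0.2618) = -0.4592; ω₁ = Δθ/dt₁ = -0.4592
distance = √((5−-2.5)² + (-1.5−0)²) = 7.6485; v₂ = distance/dt₂ = 15.2971

ω₁ = -0.4592, v₂ = 15.2971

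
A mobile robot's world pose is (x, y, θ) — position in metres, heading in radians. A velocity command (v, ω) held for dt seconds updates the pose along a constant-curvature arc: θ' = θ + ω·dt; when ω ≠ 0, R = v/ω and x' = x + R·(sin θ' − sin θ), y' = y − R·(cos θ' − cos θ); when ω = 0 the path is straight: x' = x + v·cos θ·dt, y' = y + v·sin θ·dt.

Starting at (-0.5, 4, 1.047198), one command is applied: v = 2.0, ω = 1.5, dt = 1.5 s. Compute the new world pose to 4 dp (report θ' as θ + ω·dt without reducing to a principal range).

(-1.8613, 5.9839, 3.2972)

θ' = 1.0472 + 1.5·1.5 = 3.2972
R = v/ω = 2.0/1.5 = 1.3333
x' = -0.5 + 1.3333·(sin 3.2972 − sin 1.0472) = -1.8613
y' = 4 − 1.3333·(cos 3.2972 − cos 1.0472) = 5.9839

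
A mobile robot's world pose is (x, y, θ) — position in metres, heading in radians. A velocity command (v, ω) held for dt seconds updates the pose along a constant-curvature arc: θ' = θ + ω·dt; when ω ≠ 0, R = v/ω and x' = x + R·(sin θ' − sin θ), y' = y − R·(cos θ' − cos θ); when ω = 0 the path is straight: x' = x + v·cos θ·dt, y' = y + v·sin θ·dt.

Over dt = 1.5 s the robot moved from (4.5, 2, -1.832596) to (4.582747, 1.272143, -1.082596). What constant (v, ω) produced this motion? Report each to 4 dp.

v = 0.5000, ω = 0.5000

Δθ = -1.082596 − -1.832596 = 0.750000
ω = Δθ/dt = 0.750000/1.5 = 0.5000
R = −Δy/(cos θ' − cos θ) = 1.0000
v = R·ω = 1.0000·0.5000 = 0.5000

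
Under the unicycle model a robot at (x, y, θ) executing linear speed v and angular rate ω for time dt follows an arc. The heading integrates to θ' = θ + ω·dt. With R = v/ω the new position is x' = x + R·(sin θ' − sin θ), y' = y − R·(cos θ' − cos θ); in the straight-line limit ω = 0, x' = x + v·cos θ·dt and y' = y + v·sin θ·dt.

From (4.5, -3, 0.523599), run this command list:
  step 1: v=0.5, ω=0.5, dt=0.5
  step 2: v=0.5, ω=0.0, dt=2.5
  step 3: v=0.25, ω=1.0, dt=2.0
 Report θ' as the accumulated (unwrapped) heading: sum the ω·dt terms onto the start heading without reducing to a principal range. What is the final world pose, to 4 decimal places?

(5.5082, -1.5639, 2.7736)

step 1: θ'=0.7736 (R=1.0000) → pose (4.6987, -2.8494, 0.7736)
step 2: θ'=0.7736 (straight) → pose (5.5930, -1.9760, 0.7736)
step 3: θ'=2.7736 (R=0.2500) → pose (5.5082, -1.5639, 2.7736)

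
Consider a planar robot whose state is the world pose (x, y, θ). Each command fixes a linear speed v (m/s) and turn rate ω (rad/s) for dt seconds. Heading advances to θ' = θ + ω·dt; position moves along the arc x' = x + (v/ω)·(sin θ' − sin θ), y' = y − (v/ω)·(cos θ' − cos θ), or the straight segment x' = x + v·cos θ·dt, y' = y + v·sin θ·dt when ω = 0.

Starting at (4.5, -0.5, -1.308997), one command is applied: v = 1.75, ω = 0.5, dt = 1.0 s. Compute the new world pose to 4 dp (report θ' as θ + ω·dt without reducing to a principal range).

(5.3482, -2.0099, -0.8090)

θ' = -1.3090 + 0.5·1.0 = -0.8090
R = v/ω = 1.75/0.5 = 3.5000
x' = 4.5 + 3.5000·(sin -0.8090 − sin -1.3090) = 5.3482
y' = -0.5 − 3.5000·(cos -0.8090 − cos -1.3090) = -2.0099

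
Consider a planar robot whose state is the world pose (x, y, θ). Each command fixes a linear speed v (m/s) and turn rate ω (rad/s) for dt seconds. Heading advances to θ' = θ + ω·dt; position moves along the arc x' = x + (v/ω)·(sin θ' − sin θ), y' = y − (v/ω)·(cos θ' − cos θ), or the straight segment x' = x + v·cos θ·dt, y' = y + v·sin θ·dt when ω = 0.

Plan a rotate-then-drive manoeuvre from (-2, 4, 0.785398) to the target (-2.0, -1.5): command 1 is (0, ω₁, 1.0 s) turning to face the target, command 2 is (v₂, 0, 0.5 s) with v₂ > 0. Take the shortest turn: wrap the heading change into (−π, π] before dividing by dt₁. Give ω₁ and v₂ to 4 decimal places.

heading to target = atan2(-1.5−4, -2−-2) = -1.5708
Δθ = wrap(-1.5708 − 0.7854) = -2.3562; ω₁ = Δθ/dt₁ = -2.3562
distance = √((-2−-2)² + (-1.5−4)²) = 5.5000; v₂ = distance/dt₂ = 11.0000

ω₁ = -2.3562, v₂ = 11.0000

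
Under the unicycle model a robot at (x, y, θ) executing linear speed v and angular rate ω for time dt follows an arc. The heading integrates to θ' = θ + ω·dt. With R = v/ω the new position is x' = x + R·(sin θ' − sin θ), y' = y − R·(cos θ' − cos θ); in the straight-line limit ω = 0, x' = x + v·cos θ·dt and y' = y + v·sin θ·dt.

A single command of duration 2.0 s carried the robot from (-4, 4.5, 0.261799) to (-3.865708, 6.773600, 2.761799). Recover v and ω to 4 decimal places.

v = 1.5000, ω = 1.2500

Δθ = 2.761799 − 0.261799 = 2.500000
ω = Δθ/dt = 2.500000/2.0 = 1.2500
R = −Δy/(cos θ' − cos θ) = 1.2000
v = R·ω = 1.2000·1.2500 = 1.5000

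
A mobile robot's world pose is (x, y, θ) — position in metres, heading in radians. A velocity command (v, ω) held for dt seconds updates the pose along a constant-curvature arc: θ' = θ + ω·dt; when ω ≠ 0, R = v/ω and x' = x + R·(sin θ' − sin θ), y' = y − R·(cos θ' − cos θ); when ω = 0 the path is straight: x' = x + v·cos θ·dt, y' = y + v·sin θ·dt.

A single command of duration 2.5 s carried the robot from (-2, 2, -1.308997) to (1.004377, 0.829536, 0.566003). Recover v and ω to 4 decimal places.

v = 1.5000, ω = 0.7500

Δθ = 0.566003 − -1.308997 = 1.875000
ω = Δθ/dt = 1.875000/2.5 = 0.7500
R = Δx/(sin θ' − sin θ) = 2.0000
v = R·ω = 2.0000·0.7500 = 1.5000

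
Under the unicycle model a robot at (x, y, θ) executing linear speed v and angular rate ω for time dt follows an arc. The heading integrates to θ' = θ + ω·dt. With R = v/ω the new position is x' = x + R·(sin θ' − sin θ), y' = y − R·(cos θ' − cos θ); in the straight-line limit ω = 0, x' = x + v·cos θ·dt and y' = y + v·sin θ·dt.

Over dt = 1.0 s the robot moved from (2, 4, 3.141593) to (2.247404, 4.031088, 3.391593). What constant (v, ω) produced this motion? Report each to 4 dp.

v = -0.2500, ω = 0.2500

Δθ = 3.391593 − 3.141593 = 0.250000
ω = Δθ/dt = 0.250000/1.0 = 0.2500
R = Δx/(sin θ' − sin θ) = -1.0000
v = R·ω = -1.0000·0.2500 = -0.2500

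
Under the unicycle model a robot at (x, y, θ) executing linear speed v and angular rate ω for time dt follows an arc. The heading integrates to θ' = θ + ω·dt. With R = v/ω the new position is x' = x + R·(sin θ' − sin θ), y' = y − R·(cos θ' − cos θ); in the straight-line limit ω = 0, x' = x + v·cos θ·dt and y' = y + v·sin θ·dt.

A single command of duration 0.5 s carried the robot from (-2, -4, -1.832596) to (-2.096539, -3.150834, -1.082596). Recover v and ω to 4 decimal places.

v = -1.7500, ω = 1.5000

Δθ = -1.082596 − -1.832596 = 0.750000
ω = Δθ/dt = 0.750000/0.5 = 1.5000
R = −Δy/(cos θ' − cos θ) = -1.1667
v = R·ω = -1.1667·1.5000 = -1.7500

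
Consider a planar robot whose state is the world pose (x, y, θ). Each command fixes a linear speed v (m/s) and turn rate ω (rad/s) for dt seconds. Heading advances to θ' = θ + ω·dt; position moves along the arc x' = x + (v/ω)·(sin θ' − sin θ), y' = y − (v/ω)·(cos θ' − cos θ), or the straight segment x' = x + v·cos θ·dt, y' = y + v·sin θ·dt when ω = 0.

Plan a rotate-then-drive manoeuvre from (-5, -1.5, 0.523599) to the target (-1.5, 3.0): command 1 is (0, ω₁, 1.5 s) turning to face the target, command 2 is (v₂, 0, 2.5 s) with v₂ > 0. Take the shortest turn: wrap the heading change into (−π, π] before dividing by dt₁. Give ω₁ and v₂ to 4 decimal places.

ω₁ = 0.2574, v₂ = 2.2804

heading to target = atan2(3−-1.5, -1.5−-5) = 0.9098
Δθ = wrap(0.9098 − 0.5236) = 0.3862; ω₁ = Δθ/dt₁ = 0.2574
distance = √((-1.5−-5)² + (3−-1.5)²) = 5.7009; v₂ = distance/dt₂ = 2.2804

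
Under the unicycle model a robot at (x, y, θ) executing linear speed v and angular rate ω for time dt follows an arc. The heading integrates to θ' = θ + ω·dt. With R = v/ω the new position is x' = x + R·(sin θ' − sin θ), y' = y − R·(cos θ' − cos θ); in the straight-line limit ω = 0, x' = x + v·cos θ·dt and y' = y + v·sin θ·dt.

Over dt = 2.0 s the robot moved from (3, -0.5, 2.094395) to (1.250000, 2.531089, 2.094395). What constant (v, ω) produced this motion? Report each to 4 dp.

v = 1.7500, ω = 0.0000

Δθ = 2.094395 − 2.094395 = 0.000000
ω = Δθ/dt = 0.000000/2.0 = 0.0000
ω = 0 → v = (Δx·cos θ + Δy·sin θ)/dt = 1.7500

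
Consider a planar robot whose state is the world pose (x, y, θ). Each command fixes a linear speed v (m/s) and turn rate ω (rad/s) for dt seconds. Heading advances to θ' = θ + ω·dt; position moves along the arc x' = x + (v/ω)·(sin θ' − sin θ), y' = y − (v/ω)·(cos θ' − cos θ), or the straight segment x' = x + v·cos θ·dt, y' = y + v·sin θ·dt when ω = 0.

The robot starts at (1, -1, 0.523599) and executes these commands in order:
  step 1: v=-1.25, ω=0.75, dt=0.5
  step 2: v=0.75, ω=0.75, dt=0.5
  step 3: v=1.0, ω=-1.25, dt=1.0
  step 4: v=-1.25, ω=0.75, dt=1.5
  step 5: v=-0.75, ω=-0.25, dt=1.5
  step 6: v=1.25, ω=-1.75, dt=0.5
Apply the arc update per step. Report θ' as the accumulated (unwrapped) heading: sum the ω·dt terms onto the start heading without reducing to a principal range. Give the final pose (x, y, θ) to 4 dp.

step 1: θ'=0.8986 (R=-1.6667) → pose (0.5292, -1.4055, 0.8986)
step 2: θ'=1.2736 (R=1.0000) → pose (0.7029, -1.0757, 1.2736)
step 3: θ'=0.0236 (R=-0.8000) → pose (1.4490, -0.5102, 0.0236)
step 4: θ'=1.1486 (R=-1.6667) → pose (-0.0320, -1.4934, 1.1486)
step 5: θ'=0.7736 (R=3.0000) → pose (-0.6724, -2.4103, 0.7736)
step 6: θ'=-0.1014 (R=-0.7143) → pose (-0.1010, -2.2107, -0.1014)

(-0.1010, -2.2107, -0.1014)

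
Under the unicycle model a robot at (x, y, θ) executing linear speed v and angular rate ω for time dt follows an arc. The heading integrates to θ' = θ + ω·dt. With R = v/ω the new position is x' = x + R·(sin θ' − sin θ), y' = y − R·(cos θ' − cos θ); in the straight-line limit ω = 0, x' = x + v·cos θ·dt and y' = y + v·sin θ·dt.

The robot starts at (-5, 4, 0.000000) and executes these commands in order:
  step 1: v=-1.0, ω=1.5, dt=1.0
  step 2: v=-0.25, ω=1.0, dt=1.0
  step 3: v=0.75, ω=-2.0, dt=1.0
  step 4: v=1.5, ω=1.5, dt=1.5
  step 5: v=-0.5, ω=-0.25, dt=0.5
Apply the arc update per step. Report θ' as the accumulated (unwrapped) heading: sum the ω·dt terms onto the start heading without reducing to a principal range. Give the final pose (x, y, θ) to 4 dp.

(-5.3938, 5.4843, 2.6250)

step 1: θ'=1.5000 (R=-0.6667) → pose (-5.6650, 3.3805, 1.5000)
step 2: θ'=2.5000 (R=-0.2500) → pose (-5.5652, 3.1625, 2.5000)
step 3: θ'=0.5000 (R=-0.3750) → pose (-5.5206, 3.7920, 0.5000)
step 4: θ'=2.7500 (R=1.0000) → pose (-5.6184, 5.5939, 2.7500)
step 5: θ'=2.6250 (R=2.0000) → pose (-5.3938, 5.4843, 2.6250)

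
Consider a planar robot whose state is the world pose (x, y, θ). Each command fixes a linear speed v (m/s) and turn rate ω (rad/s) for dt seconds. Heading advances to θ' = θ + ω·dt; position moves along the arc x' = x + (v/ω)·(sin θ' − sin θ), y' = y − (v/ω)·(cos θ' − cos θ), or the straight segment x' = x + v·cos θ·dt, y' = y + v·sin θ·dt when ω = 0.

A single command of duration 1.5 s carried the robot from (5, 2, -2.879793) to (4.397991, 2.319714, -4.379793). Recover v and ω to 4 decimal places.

v = 0.5000, ω = -1.0000

Δθ = -4.379793 − -2.879793 = -1.500000
ω = Δθ/dt = -1.500000/1.5 = -1.0000
R = Δx/(sin θ' − sin θ) = -0.5000
v = R·ω = -0.5000·-1.0000 = 0.5000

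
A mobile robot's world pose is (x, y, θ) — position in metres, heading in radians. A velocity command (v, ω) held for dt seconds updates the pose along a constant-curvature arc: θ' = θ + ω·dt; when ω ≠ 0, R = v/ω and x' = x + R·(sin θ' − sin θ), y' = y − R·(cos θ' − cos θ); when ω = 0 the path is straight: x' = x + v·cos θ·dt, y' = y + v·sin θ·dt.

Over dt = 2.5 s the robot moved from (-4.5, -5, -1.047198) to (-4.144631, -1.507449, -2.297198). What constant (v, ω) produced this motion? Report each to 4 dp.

v = -1.5000, ω = -0.5000

Δθ = -2.297198 − -1.047198 = -1.250000
ω = Δθ/dt = -1.250000/2.5 = -0.5000
R = −Δy/(cos θ' − cos θ) = 3.0000
v = R·ω = 3.0000·-0.5000 = -1.5000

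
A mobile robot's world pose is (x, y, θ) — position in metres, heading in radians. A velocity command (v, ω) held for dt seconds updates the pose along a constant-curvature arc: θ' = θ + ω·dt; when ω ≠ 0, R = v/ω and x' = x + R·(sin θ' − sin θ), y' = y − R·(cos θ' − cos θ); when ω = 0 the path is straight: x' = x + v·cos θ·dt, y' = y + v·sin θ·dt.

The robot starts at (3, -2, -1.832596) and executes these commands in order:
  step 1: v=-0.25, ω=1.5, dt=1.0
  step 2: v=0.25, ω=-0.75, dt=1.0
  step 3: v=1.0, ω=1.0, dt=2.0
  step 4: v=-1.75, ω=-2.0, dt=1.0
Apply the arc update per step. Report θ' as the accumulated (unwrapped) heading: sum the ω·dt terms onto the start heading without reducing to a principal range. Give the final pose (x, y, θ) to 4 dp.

(3.2886, -1.9754, -1.0826)

step 1: θ'=-0.3326 (R=-0.1667) → pose (2.8934, -1.7993, -0.3326)
step 2: θ'=-1.0826 (R=-0.3333) → pose (3.0790, -1.9581, -1.0826)
step 3: θ'=0.9174 (R=1.0000) → pose (4.7562, -2.0969, 0.9174)
step 4: θ'=-1.0826 (R=0.8750) → pose (3.2886, -1.9754, -1.0826)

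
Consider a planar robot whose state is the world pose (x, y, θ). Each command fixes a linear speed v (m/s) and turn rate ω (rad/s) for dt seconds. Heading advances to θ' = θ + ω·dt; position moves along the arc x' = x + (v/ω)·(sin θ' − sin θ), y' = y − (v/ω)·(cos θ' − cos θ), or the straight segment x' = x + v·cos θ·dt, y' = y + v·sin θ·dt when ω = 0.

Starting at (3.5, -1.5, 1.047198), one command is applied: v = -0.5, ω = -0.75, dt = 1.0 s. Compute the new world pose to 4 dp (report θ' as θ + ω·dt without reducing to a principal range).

(3.1179, -1.8041, 0.2972)

θ' = 1.0472 + -0.75·1.0 = 0.2972
R = v/ω = -0.5/-0.75 = 0.6667
x' = 3.5 + 0.6667·(sin 0.2972 − sin 1.0472) = 3.1179
y' = -1.5 − 0.6667·(cos 0.2972 − cos 1.0472) = -1.8041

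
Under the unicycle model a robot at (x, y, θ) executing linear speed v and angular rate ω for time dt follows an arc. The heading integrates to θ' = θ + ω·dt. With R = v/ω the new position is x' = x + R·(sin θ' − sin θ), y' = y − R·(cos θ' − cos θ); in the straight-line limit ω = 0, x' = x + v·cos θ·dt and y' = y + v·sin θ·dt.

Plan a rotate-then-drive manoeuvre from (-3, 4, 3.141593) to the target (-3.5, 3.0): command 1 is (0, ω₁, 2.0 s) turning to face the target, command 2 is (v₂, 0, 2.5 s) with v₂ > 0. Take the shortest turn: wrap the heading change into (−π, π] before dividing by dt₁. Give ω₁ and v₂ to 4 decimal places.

ω₁ = 0.5536, v₂ = 0.4472

heading to target = atan2(3−4, -3.5−-3) = -2.0344
Δθ = wrap(-2.0344 − 3.1416) = 1.1071; ω₁ = Δθ/dt₁ = 0.5536
distance = √((-3.5−-3)² + (3−4)²) = 1.1180; v₂ = distance/dt₂ = 0.4472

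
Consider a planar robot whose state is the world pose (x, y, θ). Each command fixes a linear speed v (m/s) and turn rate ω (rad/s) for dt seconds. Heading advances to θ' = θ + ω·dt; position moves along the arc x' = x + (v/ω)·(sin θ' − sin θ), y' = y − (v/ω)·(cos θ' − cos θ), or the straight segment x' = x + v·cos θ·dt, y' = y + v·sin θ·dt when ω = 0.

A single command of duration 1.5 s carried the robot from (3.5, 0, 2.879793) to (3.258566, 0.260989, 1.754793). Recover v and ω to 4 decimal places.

v = 0.2500, ω = -0.7500

Δθ = 1.754793 − 2.879793 = -1.125000
ω = Δθ/dt = -1.125000/1.5 = -0.7500
R = −Δy/(cos θ' − cos θ) = -0.3333
v = R·ω = -0.3333·-0.7500 = 0.2500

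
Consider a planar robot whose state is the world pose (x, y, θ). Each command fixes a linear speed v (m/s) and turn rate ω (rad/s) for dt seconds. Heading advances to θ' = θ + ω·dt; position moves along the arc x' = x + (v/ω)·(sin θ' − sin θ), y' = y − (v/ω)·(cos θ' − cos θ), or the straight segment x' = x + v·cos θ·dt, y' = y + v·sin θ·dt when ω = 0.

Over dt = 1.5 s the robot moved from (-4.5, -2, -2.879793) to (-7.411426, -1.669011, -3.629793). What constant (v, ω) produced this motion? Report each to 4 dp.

Δθ = -3.629793 − -2.879793 = -0.750000
ω = Δθ/dt = -0.750000/1.5 = -0.5000
R = Δx/(sin θ' − sin θ) = -4.0000
v = R·ω = -4.0000·-0.5000 = 2.0000

v = 2.0000, ω = -0.5000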